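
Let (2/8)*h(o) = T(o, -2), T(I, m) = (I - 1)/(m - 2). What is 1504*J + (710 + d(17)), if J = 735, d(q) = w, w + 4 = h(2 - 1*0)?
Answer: 1106145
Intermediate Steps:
T(I, m) = (-1 + I)/(-2 + m)
h(o) = 1 - o (h(o) = 4*((-1 + o)/(-2 - 2)) = 4*((-1 + o)/(-4)) = 4*(-(-1 + o)/4) = 4*(¼ - o/4) = 1 - o)
w = -5 (w = -4 + (1 - (2 - 1*0)) = -4 + (1 - (2 + 0)) = -4 + (1 - 1*2) = -4 + (1 - 2) = -4 - 1 = -5)
d(q) = -5
1504*J + (710 + d(17)) = 1504*735 + (710 - 5) = 1105440 + 705 = 1106145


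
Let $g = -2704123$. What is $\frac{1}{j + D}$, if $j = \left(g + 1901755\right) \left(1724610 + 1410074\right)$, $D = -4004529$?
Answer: $- \frac{1}{2515174136241} \approx -3.9759 \cdot 10^{-13}$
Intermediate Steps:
$j = -2515170131712$ ($j = \left(-2704123 + 1901755\right) \left(1724610 + 1410074\right) = \left(-802368\right) 3134684 = -2515170131712$)
$\frac{1}{j + D} = \frac{1}{-2515170131712 - 4004529} = \frac{1}{-2515174136241} = - \frac{1}{2515174136241}$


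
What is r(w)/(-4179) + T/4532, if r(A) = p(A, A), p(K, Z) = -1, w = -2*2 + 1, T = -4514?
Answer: -9429737/9469614 ≈ -0.99579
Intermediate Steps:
w = -3 (w = -4 + 1 = -3)
r(A) = -1
r(w)/(-4179) + T/4532 = -1/(-4179) - 4514/4532 = -1*(-1/4179) - 4514*1/4532 = 1/4179 - 2257/2266 = -9429737/9469614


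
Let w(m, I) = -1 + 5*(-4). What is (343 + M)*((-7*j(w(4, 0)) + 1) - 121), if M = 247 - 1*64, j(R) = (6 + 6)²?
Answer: -593328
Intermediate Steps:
w(m, I) = -21 (w(m, I) = -1 - 20 = -21)
j(R) = 144 (j(R) = 12² = 144)
M = 183 (M = 247 - 64 = 183)
(343 + M)*((-7*j(w(4, 0)) + 1) - 121) = (343 + 183)*((-7*144 + 1) - 121) = 526*((-1008 + 1) - 121) = 526*(-1007 - 121) = 526*(-1128) = -593328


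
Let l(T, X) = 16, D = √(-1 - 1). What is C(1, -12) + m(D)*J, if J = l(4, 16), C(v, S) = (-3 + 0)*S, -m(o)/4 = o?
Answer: 36 - 64*I*√2 ≈ 36.0 - 90.51*I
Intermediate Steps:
D = I*√2 (D = √(-2) = I*√2 ≈ 1.4142*I)
m(o) = -4*o
C(v, S) = -3*S
J = 16
C(1, -12) + m(D)*J = -3*(-12) - 4*I*√2*16 = 36 - 4*I*√2*16 = 36 - 64*I*√2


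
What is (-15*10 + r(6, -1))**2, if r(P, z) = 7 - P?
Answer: 22201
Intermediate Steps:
(-15*10 + r(6, -1))**2 = (-15*10 + (7 - 1*6))**2 = (-150 + (7 - 6))**2 = (-150 + 1)**2 = (-149)**2 = 22201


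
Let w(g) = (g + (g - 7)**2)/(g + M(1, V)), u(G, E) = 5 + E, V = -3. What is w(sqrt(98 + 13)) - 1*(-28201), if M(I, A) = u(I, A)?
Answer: 3015744/107 + 186*sqrt(111)/107 ≈ 28203.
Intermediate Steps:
M(I, A) = 5 + A
w(g) = (g + (-7 + g)**2)/(2 + g) (w(g) = (g + (g - 7)**2)/(g + (5 - 3)) = (g + (-7 + g)**2)/(g + 2) = (g + (-7 + g)**2)/(2 + g))
w(sqrt(98 + 13)) - 1*(-28201) = (sqrt(98 + 13) + (-7 + sqrt(98 + 13))**2)/(2 + sqrt(98 + 13)) - 1*(-28201) = (sqrt(111) + (-7 + sqrt(111))**2)/(2 + sqrt(111)) + 28201 = 28201 + (sqrt(111) + (-7 + sqrt(111))**2)/(2 + sqrt(111))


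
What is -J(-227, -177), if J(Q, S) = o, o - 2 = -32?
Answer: 30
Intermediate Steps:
o = -30 (o = 2 - 32 = -30)
J(Q, S) = -30
-J(-227, -177) = -1*(-30) = 30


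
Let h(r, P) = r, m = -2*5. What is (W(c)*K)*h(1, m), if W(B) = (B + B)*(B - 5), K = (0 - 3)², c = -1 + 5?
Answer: -72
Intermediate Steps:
m = -10
c = 4
K = 9 (K = (-3)² = 9)
W(B) = 2*B*(-5 + B) (W(B) = (2*B)*(-5 + B) = 2*B*(-5 + B))
(W(c)*K)*h(1, m) = ((2*4*(-5 + 4))*9)*1 = ((2*4*(-1))*9)*1 = -8*9*1 = -72*1 = -72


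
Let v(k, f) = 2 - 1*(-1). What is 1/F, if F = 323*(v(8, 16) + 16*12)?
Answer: 1/62985 ≈ 1.5877e-5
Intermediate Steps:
v(k, f) = 3 (v(k, f) = 2 + 1 = 3)
F = 62985 (F = 323*(3 + 16*12) = 323*(3 + 192) = 323*195 = 62985)
1/F = 1/62985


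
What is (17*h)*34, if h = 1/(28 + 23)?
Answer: 34/3 ≈ 11.333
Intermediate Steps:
h = 1/51 ≈ 0.019608
(17*h)*34 = (17*(1/51))*34 = (1/3)*34 = 34/3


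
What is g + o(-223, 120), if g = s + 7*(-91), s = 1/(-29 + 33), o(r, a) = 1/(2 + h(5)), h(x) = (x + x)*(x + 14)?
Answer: -122255/192 ≈ -636.75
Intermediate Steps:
h(x) = 2*x*(14 + x) (h(x) = (2*x)*(14 + x) = 2*x*(14 + x))
o(r, a) = 1/192 (o(r, a) = 1/(2 + 2*5*(14 + 5)) = 1/(2 + 2*5*19) = 1/(2 + 190) = 1/192)
s = ¼ (s = 1/4 = ¼ ≈ 0.25000)
g = -2547/4 (g = ¼ + 7*(-91) = ¼ - 637 = -2547/4 ≈ -636.75)
g + o(-223, 120) = -2547/4 + 1/192 = -122255/192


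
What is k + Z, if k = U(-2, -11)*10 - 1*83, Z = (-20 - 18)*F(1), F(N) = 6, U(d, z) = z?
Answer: -421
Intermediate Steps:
Z = -228 (Z = (-20 - 18)*6 = -38*6 = -228)
k = -193 (k = -11*10 - 1*83 = -110 - 83 = -193)
k + Z = -193 - 228 = -421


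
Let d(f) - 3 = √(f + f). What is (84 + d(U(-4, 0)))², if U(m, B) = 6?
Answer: 7581 + 348*√3 ≈ 8183.8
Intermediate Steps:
d(f) = 3 + √2*√f (d(f) = 3 + √(f + f) = 3 + √(2*f) = 3 + √2*√f)
(84 + d(U(-4, 0)))² = (84 + (3 + √2*√6))² = (84 + (3 + 2*√3))² = (87 + 2*√3)²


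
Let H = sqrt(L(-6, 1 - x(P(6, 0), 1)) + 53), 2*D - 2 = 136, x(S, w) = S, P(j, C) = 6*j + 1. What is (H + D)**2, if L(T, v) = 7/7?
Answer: 4815 + 414*sqrt(6) ≈ 5829.1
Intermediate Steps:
P(j, C) = 1 + 6*j
D = 69 (D = 1 + (1/2)*136 = 1 + 68 = 69)
L(T, v) = 1 (L(T, v) = 7*(1/7) = 1)
H = 3*sqrt(6) (H = sqrt(1 + 53) = sqrt(54) = 3*sqrt(6) ≈ 7.3485)
(H + D)**2 = (3*sqrt(6) + 69)**2 = (69 + 3*sqrt(6))**2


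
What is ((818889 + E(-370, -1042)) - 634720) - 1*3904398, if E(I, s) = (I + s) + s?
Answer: -3722683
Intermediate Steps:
E(I, s) = I + 2*s
((818889 + E(-370, -1042)) - 634720) - 1*3904398 = ((818889 + (-370 + 2*(-1042))) - 634720) - 1*3904398 = ((818889 + (-370 - 2084)) - 634720) - 3904398 = ((818889 - 2454) - 634720) - 3904398 = (816435 - 634720) - 3904398 = 181715 - 3904398 = -3722683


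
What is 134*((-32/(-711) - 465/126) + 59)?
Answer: 36916933/4977 ≈ 7417.5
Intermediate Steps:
134*((-32/(-711) - 465/126) + 59) = 134*((-32*(-1/711) - 465*1/126) + 59) = 134*((32/711 - 155/42) + 59) = 134*(-36287/9954 + 59) = 134*(550999/9954) = 36916933/4977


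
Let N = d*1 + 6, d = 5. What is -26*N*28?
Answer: -8008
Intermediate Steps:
N = 11 (N = 5*1 + 6 = 5 + 6 = 11)
-26*N*28 = -26*11*28 = -286*28 = -8008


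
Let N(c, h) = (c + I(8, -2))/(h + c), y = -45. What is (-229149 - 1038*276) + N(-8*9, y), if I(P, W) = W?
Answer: -60329455/117 ≈ -5.1564e+5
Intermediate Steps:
N(c, h) = (-2 + c)/(c + h) (N(c, h) = (c - 2)/(h + c) = (-2 + c)/(c + h))
(-229149 - 1038*276) + N(-8*9, y) = (-229149 - 1038*276) + (-2 - 8*9)/(-8*9 - 45) = (-229149 - 286488) + (-2 - 72)/(-72 - 45) = -515637 - 74/(-117) = -515637 - 1/117*(-74) = -515637 + 74/117 = -60329455/117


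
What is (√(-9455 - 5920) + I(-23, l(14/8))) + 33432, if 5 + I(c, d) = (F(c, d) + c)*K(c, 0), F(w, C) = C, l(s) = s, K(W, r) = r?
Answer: 33427 + 5*I*√615 ≈ 33427.0 + 124.0*I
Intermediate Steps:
I(c, d) = -5 (I(c, d) = -5 + (d + c)*0 = -5 + (c + d)*0 = -5 + 0 = -5)
(√(-9455 - 5920) + I(-23, l(14/8))) + 33432 = (√(-9455 - 5920) - 5) + 33432 = (√(-15375) - 5) + 33432 = (5*I*√615 - 5) + 33432 = (-5 + 5*I*√615) + 33432 = 33427 + 5*I*√615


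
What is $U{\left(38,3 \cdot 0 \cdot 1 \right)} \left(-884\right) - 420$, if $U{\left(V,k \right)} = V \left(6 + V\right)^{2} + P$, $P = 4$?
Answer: $-65038068$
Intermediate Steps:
$U{\left(V,k \right)} = 4 + V \left(6 + V\right)^{2}$ ($U{\left(V,k \right)} = V \left(6 + V\right)^{2} + 4 = 4 + V \left(6 + V\right)^{2}$)
$U{\left(38,3 \cdot 0 \cdot 1 \right)} \left(-884\right) - 420 = \left(4 + 38 \left(6 + 38\right)^{2}\right) \left(-884\right) - 420 = \left(4 + 38 \cdot 44^{2}\right) \left(-884\right) - 420 = \left(4 + 38 \cdot 1936\right) \left(-884\right) - 420 = \left(4 + 73568\right) \left(-884\right) - 420 = 73572 \left(-884\right) - 420 = -65037648 - 420 = -65038068$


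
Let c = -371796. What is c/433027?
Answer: -371796/433027 ≈ -0.85860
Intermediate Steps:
c/433027 = -371796/433027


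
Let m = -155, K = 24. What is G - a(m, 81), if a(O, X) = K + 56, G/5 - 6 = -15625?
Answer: -78175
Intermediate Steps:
G = -78095 (G = 30 + 5*(-15625) = 30 - 78125 = -78095)
a(O, X) = 80 (a(O, X) = 24 + 56 = 80)
G - a(m, 81) = -78095 - 1*80 = -78095 - 80 = -78175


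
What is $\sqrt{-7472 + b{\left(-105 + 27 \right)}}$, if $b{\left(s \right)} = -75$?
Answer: $i \sqrt{7547} \approx 86.874 i$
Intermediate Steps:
$\sqrt{-7472 + b{\left(-105 + 27 \right)}} = \sqrt{-7472 - 75} = \sqrt{-7547} = i \sqrt{7547}$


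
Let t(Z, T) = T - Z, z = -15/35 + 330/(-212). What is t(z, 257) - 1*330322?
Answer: -244906757/742 ≈ -3.3006e+5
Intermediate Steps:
z = -1473/742 (z = -15*1/35 + 330*(-1/212) = -3/7 - 165/106 = -1473/742 ≈ -1.9852)
t(z, 257) - 1*330322 = (257 - 1*(-1473/742)) - 1*330322 = (257 + 1473/742) - 330322 = 192167/742 - 330322 = -244906757/742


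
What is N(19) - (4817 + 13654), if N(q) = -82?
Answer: -18553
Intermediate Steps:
N(19) - (4817 + 13654) = -82 - (4817 + 13654) = -82 - 1*18471 = -82 - 18471 = -18553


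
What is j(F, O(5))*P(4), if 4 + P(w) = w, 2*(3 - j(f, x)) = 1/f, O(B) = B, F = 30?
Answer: 0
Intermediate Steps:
j(f, x) = 3 - 1/(2*f)
P(w) = -4 + w
j(F, O(5))*P(4) = (3 - ½/30)*(-4 + 4) = (3 - ½*1/30)*0 = (3 - 1/60)*0 = (179/60)*0 = 0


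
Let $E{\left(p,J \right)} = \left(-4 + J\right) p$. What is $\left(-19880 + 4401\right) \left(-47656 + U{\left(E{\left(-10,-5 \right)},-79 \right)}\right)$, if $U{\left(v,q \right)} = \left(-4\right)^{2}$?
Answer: $737419560$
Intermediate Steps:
$E{\left(p,J \right)} = p \left(-4 + J\right)$
$U{\left(v,q \right)} = 16$
$\left(-19880 + 4401\right) \left(-47656 + U{\left(E{\left(-10,-5 \right)},-79 \right)}\right) = \left(-19880 + 4401\right) \left(-47656 + 16\right) = \left(-15479\right) \left(-47640\right) = 737419560$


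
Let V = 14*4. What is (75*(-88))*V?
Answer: -369600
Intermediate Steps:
V = 56
(75*(-88))*V = (75*(-88))*56 = -6600*56 = -369600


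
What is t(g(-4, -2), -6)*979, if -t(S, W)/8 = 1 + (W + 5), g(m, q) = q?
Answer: 0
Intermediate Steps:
t(S, W) = -48 - 8*W (t(S, W) = -8*(1 + (W + 5)) = -8*(1 + (5 + W)) = -8*(6 + W) = -48 - 8*W)
t(g(-4, -2), -6)*979 = (-48 - 8*(-6))*979 = (-48 + 48)*979 = 0*979 = 0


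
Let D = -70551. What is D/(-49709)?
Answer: 70551/49709 ≈ 1.4193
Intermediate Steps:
D/(-49709) = -70551/(-49709) = -70551*(-1/49709) = 70551/49709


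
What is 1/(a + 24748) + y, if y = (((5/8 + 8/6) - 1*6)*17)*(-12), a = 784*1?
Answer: 21051135/25532 ≈ 824.50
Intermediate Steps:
a = 784
y = 1649/2 (y = (((5*(⅛) + 8*(⅙)) - 6)*17)*(-12) = (((5/8 + 4/3) - 6)*17)*(-12) = ((47/24 - 6)*17)*(-12) = -97/24*17*(-12) = -1649/24*(-12) = 1649/2 ≈ 824.50)
1/(a + 24748) + y = 1/(784 + 24748) + 1649/2 = 1/25532 + 1649/2 = 21051135/25532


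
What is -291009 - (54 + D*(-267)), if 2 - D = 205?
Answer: -345264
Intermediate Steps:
D = -203 (D = 2 - 1*205 = 2 - 205 = -203)
-291009 - (54 + D*(-267)) = -291009 - (54 - 203*(-267)) = -291009 - (54 + 54201) = -291009 - 1*54255 = -291009 - 54255 = -345264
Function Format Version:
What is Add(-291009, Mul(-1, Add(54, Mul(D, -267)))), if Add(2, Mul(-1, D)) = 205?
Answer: -345264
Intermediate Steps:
D = -203 (D = Add(2, Mul(-1, 205)) = Add(2, -205) = -203)
Add(-291009, Mul(-1, Add(54, Mul(D, -267)))) = Add(-291009, Mul(-1, Add(54, Mul(-203, -267)))) = Add(-291009, Mul(-1, Add(54, 54201))) = Add(-291009, Mul(-1, 54255)) = Add(-291009, -54255) = -345264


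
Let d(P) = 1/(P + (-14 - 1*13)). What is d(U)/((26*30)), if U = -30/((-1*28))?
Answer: -7/141570 ≈ -4.9445e-5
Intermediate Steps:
U = 15/14 (U = -30/(-28) = -30*(-1/28) = 15/14 ≈ 1.0714)
d(P) = 1/(-27 + P) (d(P) = 1/(P + (-14 - 13)) = 1/(P - 27) = 1/(-27 + P))
d(U)/((26*30)) = 1/((-27 + 15/14)*((26*30))) = 1/(-363/14*780) = -14/363*1/780 = -7/141570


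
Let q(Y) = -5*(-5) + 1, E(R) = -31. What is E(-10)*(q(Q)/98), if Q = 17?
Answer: -403/49 ≈ -8.2245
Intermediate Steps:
q(Y) = 26 (q(Y) = 25 + 1 = 26)
E(-10)*(q(Q)/98) = -806/98 = -31*13/49 = -403/49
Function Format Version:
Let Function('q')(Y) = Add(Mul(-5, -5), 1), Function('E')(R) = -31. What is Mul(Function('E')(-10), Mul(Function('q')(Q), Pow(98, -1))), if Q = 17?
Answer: Rational(-403, 49) ≈ -8.2245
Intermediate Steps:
Function('q')(Y) = 26 (Function('q')(Y) = Add(25, 1) = 26)
Mul(Function('E')(-10), Mul(Function('q')(Q), Pow(98, -1))) = Mul(-31, Mul(26, Pow(98, -1))) = Mul(-31, Mul(26, Rational(1, 98))) = Mul(-31, Rational(13, 49)) = Rational(-403, 49)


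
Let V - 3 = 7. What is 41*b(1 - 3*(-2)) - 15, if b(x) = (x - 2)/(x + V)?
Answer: -50/17 ≈ -2.9412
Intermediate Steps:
V = 10 (V = 3 + 7 = 10)
b(x) = (-2 + x)/(10 + x) (b(x) = (x - 2)/(x + 10) = (-2 + x)/(10 + x))
41*b(1 - 3*(-2)) - 15 = 41*((-2 + (1 - 3*(-2)))/(10 + (1 - 3*(-2)))) - 15 = 41*((-2 + (1 + 6))/(10 + (1 + 6))) - 15 = 41*((-2 + 7)/(10 + 7)) - 15 = 41*(5/17) - 15 = 205/17 - 15 = -50/17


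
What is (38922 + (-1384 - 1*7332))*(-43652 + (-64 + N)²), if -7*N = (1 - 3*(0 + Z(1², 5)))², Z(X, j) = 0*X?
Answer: -58519503482/49 ≈ -1.1943e+9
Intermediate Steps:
Z(X, j) = 0
N = -⅐ (N = -(1 - 3*(0 + 0))²/7 = -(1 - 3*0)²/7 = -(1 + 0)²/7 = -⅐*1² = -⅐*1 = -⅐ ≈ -0.14286)
(38922 + (-1384 - 1*7332))*(-43652 + (-64 + N)²) = (38922 + (-1384 - 1*7332))*(-43652 + (-64 - ⅐)²) = (38922 + (-1384 - 7332))*(-43652 + (-449/7)²) = (38922 - 8716)*(-43652 + 201601/49) = 30206*(-1937347/49) = -58519503482/49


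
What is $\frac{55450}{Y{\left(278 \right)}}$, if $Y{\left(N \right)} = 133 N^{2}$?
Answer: $\frac{27725}{5139386} \approx 0.0053946$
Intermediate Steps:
$\frac{55450}{Y{\left(278 \right)}} = \frac{55450}{133 \cdot 278^{2}} = \frac{55450}{133 \cdot 77284} = \frac{55450}{10278772} = 55450 \cdot \frac{1}{10278772} = \frac{27725}{5139386}$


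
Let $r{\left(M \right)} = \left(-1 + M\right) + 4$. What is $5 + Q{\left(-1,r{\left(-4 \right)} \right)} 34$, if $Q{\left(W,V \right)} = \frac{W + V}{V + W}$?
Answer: $39$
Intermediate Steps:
$r{\left(M \right)} = 3 + M$
$Q{\left(W,V \right)} = 1$ ($Q{\left(W,V \right)} = \frac{V + W}{V + W} = 1$)
$5 + Q{\left(-1,r{\left(-4 \right)} \right)} 34 = 5 + 1 \cdot 34 = 5 + 34 = 39$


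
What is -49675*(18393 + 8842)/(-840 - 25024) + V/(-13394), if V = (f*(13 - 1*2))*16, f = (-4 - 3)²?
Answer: 9060250566057/173211208 ≈ 52308.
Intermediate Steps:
f = 49 (f = (-7)² = 49)
V = 8624 (V = (49*(13 - 1*2))*16 = (49*(13 - 2))*16 = (49*11)*16 = 539*16 = 8624)
-49675*(18393 + 8842)/(-840 - 25024) + V/(-13394) = -49675*(18393 + 8842)/(-840 - 25024) + 8624/(-13394) = -49675/((-25864/27235)) + 8624*(-1/13394) = -49675/((-25864*1/27235)) - 4312/6697 = -49675/(-25864/27235) - 4312/6697 = -49675*(-27235/25864) - 4312/6697 = 1352898625/25864 - 4312/6697 = 9060250566057/173211208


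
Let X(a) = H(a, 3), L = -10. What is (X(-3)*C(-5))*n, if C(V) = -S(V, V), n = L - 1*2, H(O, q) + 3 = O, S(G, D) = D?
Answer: 360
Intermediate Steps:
H(O, q) = -3 + O
n = -12 (n = -10 - 1*2 = -10 - 2 = -12)
X(a) = -3 + a
C(V) = -V
(X(-3)*C(-5))*n = ((-3 - 3)*(-1*(-5)))*(-12) = -6*5*(-12) = -30*(-12) = 360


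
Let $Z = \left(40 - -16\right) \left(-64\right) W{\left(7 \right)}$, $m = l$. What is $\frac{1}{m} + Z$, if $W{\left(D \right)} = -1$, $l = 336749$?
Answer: $\frac{1206908417}{336749} \approx 3584.0$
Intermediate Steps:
$m = 336749$
$Z = 3584$ ($Z = \left(40 - -16\right) \left(-64\right) \left(-1\right) = \left(40 + 16\right) \left(-64\right) \left(-1\right) = 56 \left(-64\right) \left(-1\right) = \left(-3584\right) \left(-1\right) = 3584$)
$\frac{1}{m} + Z = \frac{1}{336749} + 3584 = \frac{1206908417}{336749}$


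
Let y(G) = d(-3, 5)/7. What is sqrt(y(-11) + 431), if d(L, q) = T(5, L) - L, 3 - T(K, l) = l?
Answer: sqrt(21182)/7 ≈ 20.791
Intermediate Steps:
T(K, l) = 3 - l
d(L, q) = 3 - 2*L (d(L, q) = (3 - L) - L = 3 - 2*L)
y(G) = 9/7 (y(G) = (3 - 2*(-3))/7 = (3 + 6)*(1/7) = 9*(1/7) = 9/7)
sqrt(y(-11) + 431) = sqrt(9/7 + 431) = sqrt(3026/7) = sqrt(21182)/7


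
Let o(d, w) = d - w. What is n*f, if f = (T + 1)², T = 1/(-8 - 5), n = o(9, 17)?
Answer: -1152/169 ≈ -6.8166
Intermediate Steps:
n = -8 (n = 9 - 1*17 = 9 - 17 = -8)
T = -1/13 (T = 1/(-13) = -1/13 ≈ -0.076923)
f = 144/169 (f = (-1/13 + 1)² = (12/13)² = 144/169 ≈ 0.85207)
n*f = -8*144/169 = -1152/169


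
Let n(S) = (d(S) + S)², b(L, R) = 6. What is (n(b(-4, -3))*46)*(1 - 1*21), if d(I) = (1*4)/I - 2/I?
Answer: -332120/9 ≈ -36902.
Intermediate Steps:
d(I) = 2/I (d(I) = 4/I - 2/I = 2/I)
n(S) = (S + 2/S)² (n(S) = (2/S + S)² = (S + 2/S)²)
(n(b(-4, -3))*46)*(1 - 1*21) = (((2 + 6²)²/6²)*46)*(1 - 1*21) = (((2 + 36)²/36)*46)*(1 - 21) = (((1/36)*38²)*46)*(-20) = (((1/36)*1444)*46)*(-20) = ((361/9)*46)*(-20) = (16606/9)*(-20) = -332120/9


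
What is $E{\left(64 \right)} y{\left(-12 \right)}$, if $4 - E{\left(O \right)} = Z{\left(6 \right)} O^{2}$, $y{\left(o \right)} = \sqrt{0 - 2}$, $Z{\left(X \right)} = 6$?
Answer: $- 24572 i \sqrt{2} \approx - 34750.0 i$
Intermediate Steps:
$y{\left(o \right)} = i \sqrt{2}$ ($y{\left(o \right)} = \sqrt{-2} = i \sqrt{2}$)
$E{\left(O \right)} = 4 - 6 O^{2}$
$E{\left(64 \right)} y{\left(-12 \right)} = \left(4 - 6 \cdot 64^{2}\right) i \sqrt{2} = \left(4 - 24576\right) i \sqrt{2} = - 24572 i \sqrt{2}$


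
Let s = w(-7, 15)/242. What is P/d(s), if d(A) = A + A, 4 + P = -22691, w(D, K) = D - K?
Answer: 249645/2 ≈ 1.2482e+5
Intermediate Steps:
P = -22695 (P = -4 - 22691 = -22695)
s = -1/11 (s = (-7 - 1*15)/242 = (-7 - 15)*(1/242) = -22*1/242 = -1/11 ≈ -0.090909)
d(A) = 2*A
P/d(s) = -22695/(2*(-1/11)) = -22695/(-2/11) = -22695*(-11/2) = 249645/2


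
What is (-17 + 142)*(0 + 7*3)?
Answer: 2625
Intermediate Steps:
(-17 + 142)*(0 + 7*3) = 125*(0 + 21) = 125*21 = 2625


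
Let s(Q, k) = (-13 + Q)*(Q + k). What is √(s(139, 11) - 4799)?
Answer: √14101 ≈ 118.75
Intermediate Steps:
√(s(139, 11) - 4799) = √((139² - 13*139 - 13*11 + 139*11) - 4799) = √((19321 - 1807 - 143 + 1529) - 4799) = √(18900 - 4799) = √14101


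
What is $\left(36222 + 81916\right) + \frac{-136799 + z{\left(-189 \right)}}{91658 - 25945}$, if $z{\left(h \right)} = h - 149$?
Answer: $\frac{7763065257}{65713} \approx 1.1814 \cdot 10^{5}$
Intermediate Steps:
$z{\left(h \right)} = -149 + h$ ($z{\left(h \right)} = h - 149 = -149 + h$)
$\left(36222 + 81916\right) + \frac{-136799 + z{\left(-189 \right)}}{91658 - 25945} = \left(36222 + 81916\right) + \frac{-136799 - 338}{91658 - 25945} = 118138 + \frac{-136799 - 338}{65713} = 118138 - \frac{137137}{65713} = \frac{7763065257}{65713}$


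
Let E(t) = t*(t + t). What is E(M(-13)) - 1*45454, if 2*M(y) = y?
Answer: -90739/2 ≈ -45370.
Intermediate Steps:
M(y) = y/2
E(t) = 2*t² (E(t) = t*(2*t) = 2*t²)
E(M(-13)) - 1*45454 = 2*((½)*(-13))² - 1*45454 = 2*(-13/2)² - 45454 = 2*(169/4) - 45454 = 169/2 - 45454 = -90739/2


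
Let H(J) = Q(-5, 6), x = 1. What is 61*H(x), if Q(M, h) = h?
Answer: 366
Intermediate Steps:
H(J) = 6
61*H(x) = 61*6 = 366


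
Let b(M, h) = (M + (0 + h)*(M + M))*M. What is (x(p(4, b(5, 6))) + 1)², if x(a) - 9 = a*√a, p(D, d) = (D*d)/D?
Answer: 34328225 + 32500*√13 ≈ 3.4445e+7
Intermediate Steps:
b(M, h) = M*(M + 2*M*h) (b(M, h) = (M + h*(2*M))*M = (M + 2*M*h)*M = M*(M + 2*M*h))
p(D, d) = d
x(a) = 9 + a^(3/2) (x(a) = 9 + a*√a = 9 + a^(3/2))
(x(p(4, b(5, 6))) + 1)² = ((9 + (5²*(1 + 2*6))^(3/2)) + 1)² = ((9 + (25*(1 + 12))^(3/2)) + 1)² = ((9 + (25*13)^(3/2)) + 1)² = ((9 + 325^(3/2)) + 1)² = ((9 + 1625*√13) + 1)² = (10 + 1625*√13)²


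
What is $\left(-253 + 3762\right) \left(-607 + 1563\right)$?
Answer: $3354604$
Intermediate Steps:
$\left(-253 + 3762\right) \left(-607 + 1563\right) = 3509 \cdot 956 = 3354604$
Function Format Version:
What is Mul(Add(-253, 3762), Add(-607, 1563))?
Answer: 3354604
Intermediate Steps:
Mul(Add(-253, 3762), Add(-607, 1563)) = Mul(3509, 956) = 3354604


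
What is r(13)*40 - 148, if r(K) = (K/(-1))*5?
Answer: -2748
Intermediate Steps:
r(K) = -5*K (r(K) = (K*(-1))*5 = -K*5 = -5*K)
r(13)*40 - 148 = -5*13*40 - 148 = -65*40 - 148 = -2600 - 148 = -2748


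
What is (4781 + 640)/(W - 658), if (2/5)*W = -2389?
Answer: -10842/13261 ≈ -0.81758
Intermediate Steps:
W = -11945/2 (W = (5/2)*(-2389) = -11945/2 ≈ -5972.5)
(4781 + 640)/(W - 658) = (4781 + 640)/(-11945/2 - 658) = 5421/(-13261/2) = 5421*(-2/13261) = -10842/13261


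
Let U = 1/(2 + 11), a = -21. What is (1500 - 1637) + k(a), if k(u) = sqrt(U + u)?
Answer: -137 + 4*I*sqrt(221)/13 ≈ -137.0 + 4.5742*I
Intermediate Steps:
U = 1/13 ≈ 0.076923
k(u) = sqrt(1/13 + u)
(1500 - 1637) + k(a) = (1500 - 1637) + sqrt(13 + 169*(-21))/13 = -137 + sqrt(13 - 3549)/13 = -137 + sqrt(-3536)/13 = -137 + (4*I*sqrt(221))/13 = -137 + 4*I*sqrt(221)/13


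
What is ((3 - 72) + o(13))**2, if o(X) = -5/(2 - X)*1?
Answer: 568516/121 ≈ 4698.5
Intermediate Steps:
o(X) = -5/(2 - X)
((3 - 72) + o(13))**2 = ((3 - 72) + 5/(-2 + 13))**2 = (-69 + 5/11)**2 = (-754/11)**2 = 568516/121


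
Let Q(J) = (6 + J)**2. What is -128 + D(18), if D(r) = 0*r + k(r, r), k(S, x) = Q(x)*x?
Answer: 10240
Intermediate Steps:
k(S, x) = x*(6 + x)**2 (k(S, x) = (6 + x)**2*x = x*(6 + x)**2)
D(r) = r*(6 + r)**2 (D(r) = 0*r + r*(6 + r)**2 = 0 + r*(6 + r)**2 = r*(6 + r)**2)
-128 + D(18) = -128 + 18*(6 + 18)**2 = -128 + 18*24**2 = -128 + 18*576 = -128 + 10368 = 10240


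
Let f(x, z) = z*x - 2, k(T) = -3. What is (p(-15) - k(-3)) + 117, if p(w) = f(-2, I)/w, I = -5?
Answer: 1792/15 ≈ 119.47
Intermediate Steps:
f(x, z) = -2 + x*z (f(x, z) = x*z - 2 = -2 + x*z)
p(w) = 8/w (p(w) = (-2 - 2*(-5))/w = (-2 + 10)/w = 8/w)
(p(-15) - k(-3)) + 117 = (8/(-15) - 1*(-3)) + 117 = (8*(-1/15) + 3) + 117 = (-8/15 + 3) + 117 = 37/15 + 117 = 1792/15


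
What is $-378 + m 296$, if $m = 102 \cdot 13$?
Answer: $392118$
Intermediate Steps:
$m = 1326$
$-378 + m 296 = -378 + 1326 \cdot 296 = -378 + 392496 = 392118$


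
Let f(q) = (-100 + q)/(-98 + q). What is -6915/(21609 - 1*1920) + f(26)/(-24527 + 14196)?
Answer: -857509211/2440884708 ≈ -0.35131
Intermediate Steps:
f(q) = (-100 + q)/(-98 + q)
-6915/(21609 - 1*1920) + f(26)/(-24527 + 14196) = -6915/(21609 - 1*1920) + ((-100 + 26)/(-98 + 26))/(-24527 + 14196) = -6915/(21609 - 1920) + (-74/(-72))/(-10331) = -6915/19689 - 1/72*(-74)*(-1/10331) = -6915*1/19689 + (37/36)*(-1/10331) = -2305/6563 - 37/371916 = -857509211/2440884708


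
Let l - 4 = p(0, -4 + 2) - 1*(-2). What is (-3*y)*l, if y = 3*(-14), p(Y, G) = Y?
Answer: 756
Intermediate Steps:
y = -42
l = 6 (l = 4 + (0 - 1*(-2)) = 4 + (0 + 2) = 4 + 2 = 6)
(-3*y)*l = -3*(-42)*6 = 126*6 = 756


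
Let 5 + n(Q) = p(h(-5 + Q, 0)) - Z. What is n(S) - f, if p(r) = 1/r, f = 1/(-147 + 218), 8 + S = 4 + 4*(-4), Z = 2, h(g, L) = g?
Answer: -12521/1775 ≈ -7.0541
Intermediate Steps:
S = -20 (S = -8 + (4 + 4*(-4)) = -8 + (4 - 16) = -8 - 12 = -20)
f = 1/71 ≈ 0.014085
n(Q) = -7 + 1/(-5 + Q) (n(Q) = -5 + (1/(-5 + Q) - 1*2) = -5 + (1/(-5 + Q) - 2) = -5 + (-2 + 1/(-5 + Q)) = -7 + 1/(-5 + Q))
n(S) - f = (36 - 7*(-20))/(-5 - 20) - 1*1/71 = (36 + 140)/(-25) - 1/71 = -1/25*176 - 1/71 = -176/25 - 1/71 = -12521/1775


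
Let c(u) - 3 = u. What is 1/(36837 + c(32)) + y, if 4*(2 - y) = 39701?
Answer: -365890073/36872 ≈ -9923.3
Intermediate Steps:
y = -39693/4 (y = 2 - 1/4*39701 = 2 - 39701/4 = -39693/4 ≈ -9923.3)
c(u) = 3 + u
1/(36837 + c(32)) + y = 1/(36837 + (3 + 32)) - 39693/4 = 1/(36837 + 35) - 39693/4 = 1/36872 - 39693/4 = -365890073/36872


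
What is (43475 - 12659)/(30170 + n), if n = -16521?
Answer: 30816/13649 ≈ 2.2577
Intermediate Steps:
(43475 - 12659)/(30170 + n) = (43475 - 12659)/(30170 - 16521) = 30816/13649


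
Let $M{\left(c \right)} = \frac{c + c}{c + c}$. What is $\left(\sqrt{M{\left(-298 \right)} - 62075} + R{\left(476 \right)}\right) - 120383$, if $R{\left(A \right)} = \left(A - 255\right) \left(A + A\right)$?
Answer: $90009 + i \sqrt{62074} \approx 90009.0 + 249.15 i$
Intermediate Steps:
$M{\left(c \right)} = 1$ ($M{\left(c \right)} = \frac{2 c}{2 c} = 2 c \frac{1}{2 c} = 1$)
$R{\left(A \right)} = 2 A \left(-255 + A\right)$ ($R{\left(A \right)} = \left(-255 + A\right) 2 A = 2 A \left(-255 + A\right)$)
$\left(\sqrt{M{\left(-298 \right)} - 62075} + R{\left(476 \right)}\right) - 120383 = \left(\sqrt{1 - 62075} + 2 \cdot 476 \left(-255 + 476\right)\right) - 120383 = \left(\sqrt{-62074} + 2 \cdot 476 \cdot 221\right) - 120383 = \left(i \sqrt{62074} + 210392\right) - 120383 = \left(210392 + i \sqrt{62074}\right) - 120383 = 90009 + i \sqrt{62074}$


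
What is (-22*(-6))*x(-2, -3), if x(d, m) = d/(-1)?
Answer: 264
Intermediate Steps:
x(d, m) = -d (x(d, m) = d*(-1) = -d)
(-22*(-6))*x(-2, -3) = (-22*(-6))*(-1*(-2)) = 132*2 = 264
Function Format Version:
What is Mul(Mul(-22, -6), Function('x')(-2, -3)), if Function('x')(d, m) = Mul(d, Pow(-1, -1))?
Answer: 264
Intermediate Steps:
Function('x')(d, m) = Mul(-1, d) (Function('x')(d, m) = Mul(d, -1) = Mul(-1, d))
Mul(Mul(-22, -6), Function('x')(-2, -3)) = Mul(Mul(-22, -6), Mul(-1, -2)) = Mul(132, 2) = 264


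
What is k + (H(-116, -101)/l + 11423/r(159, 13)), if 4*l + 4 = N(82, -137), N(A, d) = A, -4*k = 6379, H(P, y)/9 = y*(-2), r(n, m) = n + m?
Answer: -1604449/1118 ≈ -1435.1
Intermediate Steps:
r(n, m) = m + n
H(P, y) = -18*y (H(P, y) = 9*(y*(-2)) = 9*(-2*y) = -18*y)
k = -6379/4 (k = -1/4*6379 = -6379/4 ≈ -1594.8)
l = 39/2 (l = -1 + (1/4)*82 = -1 + 41/2 = 39/2 ≈ 19.500)
k + (H(-116, -101)/l + 11423/r(159, 13)) = -6379/4 + ((-18*(-101))/(39/2) + 11423/(13 + 159)) = -6379/4 + (1818*(2/39) + 11423/172) = -6379/4 + (1212/13 + 11423*(1/172)) = -6379/4 + (1212/13 + 11423/172) = -6379/4 + 356963/2236 = -1604449/1118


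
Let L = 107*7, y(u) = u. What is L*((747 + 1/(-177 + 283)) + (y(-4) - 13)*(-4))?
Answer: 64706859/106 ≈ 6.1044e+5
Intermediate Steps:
L = 749
L*((747 + 1/(-177 + 283)) + (y(-4) - 13)*(-4)) = 749*((747 + 1/(-177 + 283)) + (-4 - 13)*(-4)) = 749*((747 + 1/106) - 17*(-4)) = 749*((747 + 1/106) + 68) = 749*(79183/106 + 68) = 749*(86391/106) = 64706859/106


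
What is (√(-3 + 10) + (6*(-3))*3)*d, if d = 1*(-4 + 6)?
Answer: -108 + 2*√7 ≈ -102.71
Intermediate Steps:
d = 2 (d = 1*2 = 2)
(√(-3 + 10) + (6*(-3))*3)*d = (√(-3 + 10) + (6*(-3))*3)*2 = (√7 - 18*3)*2 = (√7 - 54)*2 = (-54 + √7)*2 = -108 + 2*√7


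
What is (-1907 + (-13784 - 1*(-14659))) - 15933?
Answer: -16965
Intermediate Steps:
(-1907 + (-13784 - 1*(-14659))) - 15933 = (-1907 + (-13784 + 14659)) - 15933 = (-1907 + 875) - 15933 = -1032 - 15933 = -16965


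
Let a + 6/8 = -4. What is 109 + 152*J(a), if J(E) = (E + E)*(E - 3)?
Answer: 11300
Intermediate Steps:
a = -19/4 (a = -3/4 - 4 = -19/4 ≈ -4.7500)
J(E) = 2*E*(-3 + E) (J(E) = (2*E)*(-3 + E) = 2*E*(-3 + E))
109 + 152*J(a) = 109 + 152*(2*(-19/4)*(-3 - 19/4)) = 109 + 152*(2*(-19/4)*(-31/4)) = 109 + 152*(589/8) = 109 + 11191 = 11300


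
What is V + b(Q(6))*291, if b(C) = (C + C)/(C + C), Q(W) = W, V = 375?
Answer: 666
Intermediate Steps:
b(C) = 1 (b(C) = (2*C)/((2*C)) = (2*C)*(1/(2*C)) = 1)
V + b(Q(6))*291 = 375 + 1*291 = 375 + 291 = 666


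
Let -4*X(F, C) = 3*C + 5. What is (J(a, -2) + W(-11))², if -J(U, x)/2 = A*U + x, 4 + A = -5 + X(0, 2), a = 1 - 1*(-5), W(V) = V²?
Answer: 70756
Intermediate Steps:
X(F, C) = -5/4 - 3*C/4 (X(F, C) = -(3*C + 5)/4 = -(5 + 3*C)/4 = -5/4 - 3*C/4)
a = 6 (a = 1 + 5 = 6)
A = -47/4 (A = -4 + (-5 + (-5/4 - ¾*2)) = -4 + (-5 + (-5/4 - 3/2)) = -4 + (-5 - 11/4) = -4 - 31/4 = -47/4 ≈ -11.750)
J(U, x) = -2*x + 47*U/2 (J(U, x) = -2*(-47*U/4 + x) = -2*(x - 47*U/4) = -2*x + 47*U/2)
(J(a, -2) + W(-11))² = ((-2*(-2) + (47/2)*6) + (-11)²)² = ((4 + 141) + 121)² = (145 + 121)² = 266² = 70756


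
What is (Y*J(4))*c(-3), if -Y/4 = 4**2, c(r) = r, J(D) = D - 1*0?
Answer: 768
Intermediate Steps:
J(D) = D (J(D) = D + 0 = D)
Y = -64 (Y = -4*4**2 = -4*16 = -64)
(Y*J(4))*c(-3) = -64*4*(-3) = -256*(-3) = 768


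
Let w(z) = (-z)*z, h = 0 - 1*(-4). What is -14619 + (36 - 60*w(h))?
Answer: -13623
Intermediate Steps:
h = 4 (h = 0 + 4 = 4)
w(z) = -z**2
-14619 + (36 - 60*w(h)) = -14619 + (36 - (-60)*4**2) = -14619 + (36 - (-60)*16) = -14619 + (36 - 60*(-16)) = -14619 + (36 + 960) = -14619 + 996 = -13623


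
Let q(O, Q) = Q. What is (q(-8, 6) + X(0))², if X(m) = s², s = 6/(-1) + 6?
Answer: 36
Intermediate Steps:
s = 0 (s = 6*(-1) + 6 = -6 + 6 = 0)
X(m) = 0 (X(m) = 0² = 0)
(q(-8, 6) + X(0))² = (6 + 0)² = 6² = 36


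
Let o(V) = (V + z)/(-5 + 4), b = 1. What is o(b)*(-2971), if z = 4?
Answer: 14855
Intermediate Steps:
o(V) = -4 - V (o(V) = (V + 4)/(-5 + 4) = (4 + V)/(-1) = (4 + V)*(-1) = -4 - V)
o(b)*(-2971) = (-4 - 1*1)*(-2971) = (-4 - 1)*(-2971) = -5*(-2971) = 14855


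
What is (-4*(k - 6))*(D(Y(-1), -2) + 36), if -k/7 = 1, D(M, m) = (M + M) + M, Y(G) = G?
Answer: 1716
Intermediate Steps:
D(M, m) = 3*M (D(M, m) = 2*M + M = 3*M)
k = -7 (k = -7*1 = -7)
(-4*(k - 6))*(D(Y(-1), -2) + 36) = (-4*(-7 - 6))*(3*(-1) + 36) = (-4*(-13))*(-3 + 36) = 52*33 = 1716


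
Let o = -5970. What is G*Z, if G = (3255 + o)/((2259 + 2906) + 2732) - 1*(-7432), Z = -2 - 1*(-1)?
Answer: -58687789/7897 ≈ -7431.7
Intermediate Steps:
Z = -1 (Z = -2 + 1 = -1)
G = 58687789/7897 (G = (3255 - 5970)/((2259 + 2906) + 2732) - 1*(-7432) = -2715/(5165 + 2732) + 7432 = -2715/7897 + 7432 = 58687789/7897 ≈ 7431.7)
G*Z = (58687789/7897)*(-1) = -58687789/7897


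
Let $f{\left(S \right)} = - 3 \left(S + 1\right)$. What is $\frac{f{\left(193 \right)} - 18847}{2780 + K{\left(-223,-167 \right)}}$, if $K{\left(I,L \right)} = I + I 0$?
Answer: $- \frac{19429}{2557} \approx -7.5984$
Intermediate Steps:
$K{\left(I,L \right)} = I$ ($K{\left(I,L \right)} = I + 0 = I$)
$f{\left(S \right)} = -3 - 3 S$ ($f{\left(S \right)} = - 3 \left(1 + S\right) = -3 - 3 S$)
$\frac{f{\left(193 \right)} - 18847}{2780 + K{\left(-223,-167 \right)}} = \frac{\left(-3 - 579\right) - 18847}{2780 - 223} = \frac{\left(-3 - 579\right) - 18847}{2557} = \left(-582 - 18847\right) \frac{1}{2557} = \left(-19429\right) \frac{1}{2557} = - \frac{19429}{2557}$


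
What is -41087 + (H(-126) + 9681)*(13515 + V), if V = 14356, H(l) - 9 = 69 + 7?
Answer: 272147099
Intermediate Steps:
H(l) = 85 (H(l) = 9 + (69 + 7) = 9 + 76 = 85)
-41087 + (H(-126) + 9681)*(13515 + V) = -41087 + (85 + 9681)*(13515 + 14356) = -41087 + 9766*27871 = -41087 + 272188186 = 272147099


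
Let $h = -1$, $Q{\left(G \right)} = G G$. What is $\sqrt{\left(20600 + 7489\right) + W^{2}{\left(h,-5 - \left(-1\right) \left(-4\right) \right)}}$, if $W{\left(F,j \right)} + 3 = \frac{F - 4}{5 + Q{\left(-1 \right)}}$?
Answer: $\frac{\sqrt{1011733}}{6} \approx 167.64$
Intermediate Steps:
$Q{\left(G \right)} = G^{2}$
$W{\left(F,j \right)} = - \frac{11}{3} + \frac{F}{6}$ ($W{\left(F,j \right)} = -3 + \frac{F - 4}{5 + \left(-1\right)^{2}} = -3 + \frac{-4 + F}{5 + 1} = -3 + \frac{-4 + F}{6} = -3 + \left(-4 + F\right) \frac{1}{6} = -3 + \left(- \frac{2}{3} + \frac{F}{6}\right) = - \frac{11}{3} + \frac{F}{6}$)
$\sqrt{\left(20600 + 7489\right) + W^{2}{\left(h,-5 - \left(-1\right) \left(-4\right) \right)}} = \sqrt{\left(20600 + 7489\right) + \left(- \frac{11}{3} + \frac{1}{6} \left(-1\right)\right)^{2}} = \sqrt{28089 + \left(- \frac{11}{3} - \frac{1}{6}\right)^{2}} = \sqrt{28089 + \left(- \frac{23}{6}\right)^{2}} = \sqrt{28089 + \frac{529}{36}} = \sqrt{\frac{1011733}{36}} = \frac{\sqrt{1011733}}{6}$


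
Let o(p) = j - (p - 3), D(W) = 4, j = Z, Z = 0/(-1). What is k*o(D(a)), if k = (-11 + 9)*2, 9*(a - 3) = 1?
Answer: 4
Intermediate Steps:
Z = 0 (Z = 0*(-1) = 0)
j = 0
a = 28/9 (a = 3 + (⅑)*1 = 3 + ⅑ = 28/9 ≈ 3.1111)
k = -4 (k = -2*2 = -4)
o(p) = 3 - p (o(p) = 0 - (p - 3) = 0 - (-3 + p) = 0 + (3 - p) = 3 - p)
k*o(D(a)) = -4*(3 - 1*4) = -4*(3 - 4) = -4*(-1) = 4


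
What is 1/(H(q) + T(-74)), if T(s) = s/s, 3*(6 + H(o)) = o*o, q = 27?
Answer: 1/238 ≈ 0.0042017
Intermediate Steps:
H(o) = -6 + o²/3 (H(o) = -6 + (o*o)/3 = -6 + o²/3)
T(s) = 1
1/(H(q) + T(-74)) = 1/((-6 + (⅓)*27²) + 1) = 1/((-6 + (⅓)*729) + 1) = 1/((-6 + 243) + 1) = 1/(237 + 1) = 1/238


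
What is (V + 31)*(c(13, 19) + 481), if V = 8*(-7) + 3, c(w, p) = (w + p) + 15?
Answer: -11616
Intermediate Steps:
c(w, p) = 15 + p + w (c(w, p) = (p + w) + 15 = 15 + p + w)
V = -53 (V = -56 + 3 = -53)
(V + 31)*(c(13, 19) + 481) = (-53 + 31)*((15 + 19 + 13) + 481) = -22*(47 + 481) = -22*528 = -11616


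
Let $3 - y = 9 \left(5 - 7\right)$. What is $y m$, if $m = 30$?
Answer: $630$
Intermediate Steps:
$y = 21$ ($y = 3 - 9 \left(5 - 7\right) = 3 - 9 \left(-2\right) = 3 - -18 = 3 + 18 = 21$)
$y m = 21 \cdot 30 = 630$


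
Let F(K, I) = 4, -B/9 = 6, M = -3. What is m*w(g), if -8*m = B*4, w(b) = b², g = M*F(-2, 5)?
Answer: 3888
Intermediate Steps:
B = -54 (B = -9*6 = -54)
g = -12 (g = -3*4 = -12)
m = 27 (m = -(-27)*4/4 = -⅛*(-216) = 27)
m*w(g) = 27*(-12)² = 27*144 = 3888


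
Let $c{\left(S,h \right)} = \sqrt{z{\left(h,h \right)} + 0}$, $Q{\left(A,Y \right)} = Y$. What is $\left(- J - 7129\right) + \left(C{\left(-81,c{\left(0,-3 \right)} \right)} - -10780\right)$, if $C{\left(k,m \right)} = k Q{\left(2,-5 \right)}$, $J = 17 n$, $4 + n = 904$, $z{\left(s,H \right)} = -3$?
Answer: $-11244$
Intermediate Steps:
$n = 900$ ($n = -4 + 904 = 900$)
$c{\left(S,h \right)} = i \sqrt{3}$ ($c{\left(S,h \right)} = \sqrt{-3 + 0} = \sqrt{-3} = i \sqrt{3}$)
$J = 15300$ ($J = 17 \cdot 900 = 15300$)
$C{\left(k,m \right)} = - 5 k$ ($C{\left(k,m \right)} = k \left(-5\right) = - 5 k$)
$\left(- J - 7129\right) + \left(C{\left(-81,c{\left(0,-3 \right)} \right)} - -10780\right) = \left(\left(-1\right) 15300 - 7129\right) - -11185 = \left(-15300 - 7129\right) + \left(405 + 10780\right) = -22429 + 11185 = -11244$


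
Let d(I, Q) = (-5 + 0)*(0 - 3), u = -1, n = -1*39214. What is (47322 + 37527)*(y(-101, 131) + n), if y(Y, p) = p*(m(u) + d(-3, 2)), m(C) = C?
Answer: -3171655620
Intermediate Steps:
n = -39214
d(I, Q) = 15 (d(I, Q) = -5*(-3) = 15)
y(Y, p) = 14*p (y(Y, p) = p*(-1 + 15) = p*14 = 14*p)
(47322 + 37527)*(y(-101, 131) + n) = (47322 + 37527)*(14*131 - 39214) = 84849*(1834 - 39214) = 84849*(-37380) = -3171655620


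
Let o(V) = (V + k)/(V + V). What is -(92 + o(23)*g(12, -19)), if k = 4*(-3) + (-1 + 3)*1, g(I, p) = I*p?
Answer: -634/23 ≈ -27.565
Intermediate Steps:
k = -10 (k = -12 + 2*1 = -12 + 2 = -10)
o(V) = (-10 + V)/(2*V) (o(V) = (V - 10)/(V + V) = (-10 + V)/((2*V)) = (-10 + V)*(1/(2*V)) = (-10 + V)/(2*V))
-(92 + o(23)*g(12, -19)) = -(92 + ((½)*(-10 + 23)/23)*(12*(-19))) = -(92 + ((½)*(1/23)*13)*(-228)) = -(92 + (13/46)*(-228)) = -(92 - 1482/23) = -1*634/23 = -634/23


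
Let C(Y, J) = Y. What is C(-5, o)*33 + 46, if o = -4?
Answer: -119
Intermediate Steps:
C(-5, o)*33 + 46 = -5*33 + 46 = -165 + 46 = -119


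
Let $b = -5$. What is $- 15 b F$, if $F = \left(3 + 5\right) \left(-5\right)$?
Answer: $-3000$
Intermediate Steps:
$F = -40$ ($F = 8 \left(-5\right) = -40$)
$- 15 b F = \left(-15\right) \left(-5\right) \left(-40\right) = 75 \left(-40\right) = -3000$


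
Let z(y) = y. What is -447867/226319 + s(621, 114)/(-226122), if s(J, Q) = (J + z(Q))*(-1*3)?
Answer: -33591182793/17058568306 ≈ -1.9692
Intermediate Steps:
s(J, Q) = -3*J - 3*Q (s(J, Q) = (J + Q)*(-1*3) = (J + Q)*(-3) = -3*J - 3*Q)
-447867/226319 + s(621, 114)/(-226122) = -447867/226319 + (-3*621 - 3*114)/(-226122) = -447867*1/226319 + (-1863 - 342)*(-1/226122) = -447867/226319 - 2205*(-1/226122) = -447867/226319 + 735/75374 = -33591182793/17058568306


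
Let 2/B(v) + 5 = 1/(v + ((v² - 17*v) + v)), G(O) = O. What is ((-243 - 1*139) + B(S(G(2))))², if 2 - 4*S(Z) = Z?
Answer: 145924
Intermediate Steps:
S(Z) = ½ - Z/4
B(v) = 2/(-5 + 1/(v² - 15*v)) (B(v) = 2/(-5 + 1/(v + ((v² - 17*v) + v))) = 2/(-5 + 1/(v + (v² - 16*v))) = 2/(-5 + 1/(v² - 15*v)))
((-243 - 1*139) + B(S(G(2))))² = ((-243 - 1*139) + 2*(½ - ¼*2)*(-15 + (½ - ¼*2))/(1 - 5*(½ - ¼*2)² + 75*(½ - ¼*2)))² = ((-243 - 139) + 2*(½ - ½)*(-15 + (½ - ½))/(1 - 5*(½ - ½)² + 75*(½ - ½)))² = (-382 + 2*0*(-15 + 0)/(1 - 5*0² + 75*0))² = (-382 + 2*0*(-15)/(1 - 5*0 + 0))² = (-382 + 2*0*(-15)/(1 + 0 + 0))² = (-382 + 2*0*(-15)/1)² = (-382 + 2*0*1*(-15))² = (-382 + 0)² = (-382)² = 145924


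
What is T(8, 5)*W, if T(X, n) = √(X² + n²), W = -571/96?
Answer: -571*√89/96 ≈ -56.113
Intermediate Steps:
W = -571/96 (W = -571*1/96 = -571/96 ≈ -5.9479)
T(8, 5)*W = √(8² + 5²)*(-571/96) = √(64 + 25)*(-571/96) = √89*(-571/96) = -571*√89/96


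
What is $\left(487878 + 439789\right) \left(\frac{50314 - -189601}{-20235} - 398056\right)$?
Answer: $- \frac{1494453554175205}{4047} \approx -3.6927 \cdot 10^{11}$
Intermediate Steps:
$\left(487878 + 439789\right) \left(\frac{50314 - -189601}{-20235} - 398056\right) = 927667 \left(\left(50314 + 189601\right) \left(- \frac{1}{20235}\right) - 398056\right) = 927667 \left(239915 \left(- \frac{1}{20235}\right) - 398056\right) = 927667 \left(- \frac{47983}{4047} - 398056\right) = 927667 \left(- \frac{1610980615}{4047}\right) = - \frac{1494453554175205}{4047}$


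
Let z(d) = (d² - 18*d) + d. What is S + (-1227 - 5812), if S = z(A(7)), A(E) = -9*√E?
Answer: -6472 + 153*√7 ≈ -6067.2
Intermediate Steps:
z(d) = d² - 17*d
S = -9*√7*(-17 - 9*√7) (S = (-9*√7)*(-17 - 9*√7) = -9*√7*(-17 - 9*√7) ≈ 971.80)
S + (-1227 - 5812) = (567 + 153*√7) + (-1227 - 5812) = (567 + 153*√7) - 7039 = -6472 + 153*√7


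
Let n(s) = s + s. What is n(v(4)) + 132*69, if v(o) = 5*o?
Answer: 9148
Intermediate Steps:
n(s) = 2*s
n(v(4)) + 132*69 = 2*(5*4) + 132*69 = 2*20 + 9108 = 40 + 9108 = 9148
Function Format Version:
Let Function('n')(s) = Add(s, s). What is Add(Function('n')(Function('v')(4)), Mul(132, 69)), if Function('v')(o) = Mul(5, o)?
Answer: 9148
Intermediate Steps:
Function('n')(s) = Mul(2, s)
Add(Function('n')(Function('v')(4)), Mul(132, 69)) = Add(Mul(2, Mul(5, 4)), Mul(132, 69)) = Add(Mul(2, 20), 9108) = Add(40, 9108) = 9148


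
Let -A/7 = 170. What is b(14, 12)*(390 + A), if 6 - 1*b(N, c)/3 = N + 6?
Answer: 33600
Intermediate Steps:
A = -1190 (A = -7*170 = -1190)
b(N, c) = -3*N (b(N, c) = 18 - 3*(N + 6) = 18 - 3*(6 + N) = 18 + (-18 - 3*N) = -3*N)
b(14, 12)*(390 + A) = (-3*14)*(390 - 1190) = -42*(-800) = 33600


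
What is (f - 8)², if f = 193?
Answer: 34225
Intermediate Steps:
(f - 8)² = (193 - 8)² = 185² = 34225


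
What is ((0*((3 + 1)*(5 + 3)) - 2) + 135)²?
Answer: 17689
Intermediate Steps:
((0*((3 + 1)*(5 + 3)) - 2) + 135)² = ((0*(4*8) - 2) + 135)² = ((0*32 - 2) + 135)² = ((0 - 2) + 135)² = (-2 + 135)² = 133² = 17689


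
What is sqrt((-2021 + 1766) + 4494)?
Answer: 3*sqrt(471) ≈ 65.108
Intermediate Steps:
sqrt((-2021 + 1766) + 4494) = sqrt(-255 + 4494) = sqrt(4239) = 3*sqrt(471)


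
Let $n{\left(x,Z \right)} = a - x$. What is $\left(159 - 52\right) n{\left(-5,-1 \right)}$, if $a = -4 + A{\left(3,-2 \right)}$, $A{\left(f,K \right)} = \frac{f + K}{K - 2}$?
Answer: $\frac{321}{4} \approx 80.25$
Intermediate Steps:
$A{\left(f,K \right)} = \frac{K + f}{-2 + K}$
$a = - \frac{17}{4}$ ($a = -4 + \frac{-2 + 3}{-2 - 2} = -4 + \frac{1}{-4} \cdot 1 = -4 - \frac{1}{4} = - \frac{17}{4} \approx -4.25$)
$n{\left(x,Z \right)} = - \frac{17}{4} - x$
$\left(159 - 52\right) n{\left(-5,-1 \right)} = \left(159 - 52\right) \left(- \frac{17}{4} - -5\right) = 107 \left(- \frac{17}{4} + 5\right) = 107 \cdot \frac{3}{4} = \frac{321}{4}$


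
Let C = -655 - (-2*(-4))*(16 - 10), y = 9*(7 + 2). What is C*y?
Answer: -56943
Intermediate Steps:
y = 81 (y = 9*9 = 81)
C = -703 (C = -655 - 8*6 = -655 - 1*48 = -655 - 48 = -703)
C*y = -703*81 = -56943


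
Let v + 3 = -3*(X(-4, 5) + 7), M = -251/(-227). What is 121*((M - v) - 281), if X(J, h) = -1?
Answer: -7111049/227 ≈ -31326.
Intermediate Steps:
M = 251/227 (M = -251*(-1/227) = 251/227 ≈ 1.1057)
v = -21 (v = -3 - 3*(-1 + 7) = -3 - 3*6 = -3 - 18 = -21)
121*((M - v) - 281) = 121*((251/227 - 1*(-21)) - 281) = 121*((251/227 + 21) - 281) = 121*(5018/227 - 281) = 121*(-58769/227) = -7111049/227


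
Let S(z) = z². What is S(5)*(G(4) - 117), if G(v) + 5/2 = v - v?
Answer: -5975/2 ≈ -2987.5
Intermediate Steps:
G(v) = -5/2 (G(v) = -5/2 + (v - v) = -5/2 + 0 = -5/2)
S(5)*(G(4) - 117) = 5²*(-5/2 - 117) = 25*(-239/2) = -5975/2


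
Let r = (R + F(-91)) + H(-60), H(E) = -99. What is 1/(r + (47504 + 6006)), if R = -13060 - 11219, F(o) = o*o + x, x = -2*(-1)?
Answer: 1/37415 ≈ 2.6727e-5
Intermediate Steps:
x = 2
F(o) = 2 + o**2 (F(o) = o*o + 2 = o**2 + 2 = 2 + o**2)
R = -24279
r = -16095 (r = (-24279 + (2 + (-91)**2)) - 99 = (-24279 + (2 + 8281)) - 99 = (-24279 + 8283) - 99 = -15996 - 99 = -16095)
1/(r + (47504 + 6006)) = 1/(-16095 + (47504 + 6006)) = 1/(-16095 + 53510) = 1/37415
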